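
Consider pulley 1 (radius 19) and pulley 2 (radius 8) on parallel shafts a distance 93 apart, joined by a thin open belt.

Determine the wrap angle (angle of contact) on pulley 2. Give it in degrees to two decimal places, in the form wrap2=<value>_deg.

wrap2=166.41_deg

open belt: β = asin((r2−r1)/C) = asin(-11/93) = -6.7928°
wrap1 = π − 2β = 193.5856°
wrap2 = π + 2β = 166.4144°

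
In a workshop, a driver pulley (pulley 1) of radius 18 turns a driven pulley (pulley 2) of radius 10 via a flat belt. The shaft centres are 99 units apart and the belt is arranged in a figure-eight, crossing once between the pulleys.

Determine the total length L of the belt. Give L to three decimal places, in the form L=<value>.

L=293.938

crossed belt: β = asin((r1+r2)/C) = asin(28/99) = 16.4291°
wrap1 = wrap2 = π + 2β = 212.8582°
tangent length = C·cosβ = 94.9579
L = (r1+r2)·wrap + 2·C·cosβ = 28·3.7151 + 2·94.9579 = 293.9379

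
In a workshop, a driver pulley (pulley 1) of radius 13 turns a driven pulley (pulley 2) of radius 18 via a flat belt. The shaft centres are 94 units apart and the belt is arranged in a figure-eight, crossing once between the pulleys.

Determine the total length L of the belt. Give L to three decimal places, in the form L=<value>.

crossed belt: β = asin((r1+r2)/C) = asin(31/94) = 19.2559°
wrap1 = wrap2 = π + 2β = 218.5117°
tangent length = C·cosβ = 88.7412
L = (r1+r2)·wrap + 2·C·cosβ = 31·3.8137 + 2·88.7412 = 295.7086

L=295.709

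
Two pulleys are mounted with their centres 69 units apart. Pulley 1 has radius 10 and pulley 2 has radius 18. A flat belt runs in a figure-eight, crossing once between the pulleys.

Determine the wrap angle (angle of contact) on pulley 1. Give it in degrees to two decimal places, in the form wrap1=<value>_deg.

crossed belt: β = asin((r1+r2)/C) = asin(28/69) = 23.9411°
wrap1 = wrap2 = π + 2β = 227.8822°

wrap1=227.88_deg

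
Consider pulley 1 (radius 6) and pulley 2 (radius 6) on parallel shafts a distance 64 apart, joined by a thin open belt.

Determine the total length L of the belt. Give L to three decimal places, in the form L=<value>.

L=165.699

open belt: β = asin((r2−r1)/C) = asin(0/64) = 0.0000°
wrap1 = π − 2β = 180.0000°
wrap2 = π + 2β = 180.0000°
tangent length = C·cosβ = 64.0000
L = r1·wrap1 + r2·wrap2 + 2·C·cosβ = 6·3.1416 + 6·3.1416 + 2·64.0000 = 165.6991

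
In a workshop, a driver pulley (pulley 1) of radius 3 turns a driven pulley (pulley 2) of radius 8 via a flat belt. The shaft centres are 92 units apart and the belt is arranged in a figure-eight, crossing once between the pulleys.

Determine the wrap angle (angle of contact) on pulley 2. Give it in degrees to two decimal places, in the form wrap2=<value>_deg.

wrap2=193.73_deg

crossed belt: β = asin((r1+r2)/C) = asin(11/92) = 6.8670°
wrap1 = wrap2 = π + 2β = 193.7340°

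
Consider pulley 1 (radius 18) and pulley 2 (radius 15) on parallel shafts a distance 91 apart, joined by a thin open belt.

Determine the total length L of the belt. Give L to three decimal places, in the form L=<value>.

L=285.771

open belt: β = asin((r2−r1)/C) = asin(-3/91) = -1.8892°
wrap1 = π − 2β = 183.7784°
wrap2 = π + 2β = 176.2216°
tangent length = C·cosβ = 90.9505
L = r1·wrap1 + r2·wrap2 + 2·C·cosβ = 18·3.2075 + 15·3.0756 + 2·90.9505 = 285.7715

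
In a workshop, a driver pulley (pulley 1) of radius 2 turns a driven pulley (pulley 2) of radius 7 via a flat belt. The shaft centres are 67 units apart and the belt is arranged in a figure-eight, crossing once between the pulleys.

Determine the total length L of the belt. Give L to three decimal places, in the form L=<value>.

L=163.485

crossed belt: β = asin((r1+r2)/C) = asin(9/67) = 7.7198°
wrap1 = wrap2 = π + 2β = 195.4396°
tangent length = C·cosβ = 66.3928
L = (r1+r2)·wrap + 2·C·cosβ = 9·3.4111 + 2·66.3928 = 163.4851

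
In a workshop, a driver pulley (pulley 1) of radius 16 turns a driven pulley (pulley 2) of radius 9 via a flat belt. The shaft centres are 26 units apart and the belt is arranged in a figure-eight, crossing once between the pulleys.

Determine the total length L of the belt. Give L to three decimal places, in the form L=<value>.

crossed belt: β = asin((r1+r2)/C) = asin(25/26) = 74.0576°
wrap1 = wrap2 = π + 2β = 328.1153°
tangent length = C·cosβ = 7.1414
L = (r1+r2)·wrap + 2·C·cosβ = 25·5.7267 + 2·7.1414 = 157.4501

L=157.450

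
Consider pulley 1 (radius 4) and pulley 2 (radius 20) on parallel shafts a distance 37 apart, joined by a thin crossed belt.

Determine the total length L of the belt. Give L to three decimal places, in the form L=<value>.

L=165.597

crossed belt: β = asin((r1+r2)/C) = asin(24/37) = 40.4398°
wrap1 = wrap2 = π + 2β = 260.8796°
tangent length = C·cosβ = 28.1603
L = (r1+r2)·wrap + 2·C·cosβ = 24·4.5532 + 2·28.1603 = 165.5975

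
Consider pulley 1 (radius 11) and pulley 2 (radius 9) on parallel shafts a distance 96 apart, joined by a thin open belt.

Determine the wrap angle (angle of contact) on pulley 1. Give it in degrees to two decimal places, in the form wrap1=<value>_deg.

open belt: β = asin((r2−r1)/C) = asin(-2/96) = -1.1937°
wrap1 = π − 2β = 182.3875°
wrap2 = π + 2β = 177.6125°

wrap1=182.39_deg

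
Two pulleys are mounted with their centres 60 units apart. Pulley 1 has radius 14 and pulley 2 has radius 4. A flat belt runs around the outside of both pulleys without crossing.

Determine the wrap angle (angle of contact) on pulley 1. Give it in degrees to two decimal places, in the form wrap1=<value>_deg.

open belt: β = asin((r2−r1)/C) = asin(-10/60) = -9.5941°
wrap1 = π − 2β = 199.1881°
wrap2 = π + 2β = 160.8119°

wrap1=199.19_deg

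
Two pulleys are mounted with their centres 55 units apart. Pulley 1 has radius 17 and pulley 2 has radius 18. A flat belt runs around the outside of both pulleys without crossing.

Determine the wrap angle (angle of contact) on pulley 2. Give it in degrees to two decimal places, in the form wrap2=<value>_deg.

open belt: β = asin((r2−r1)/C) = asin(1/55) = 1.0418°
wrap1 = π − 2β = 177.9164°
wrap2 = π + 2β = 182.0836°

wrap2=182.08_deg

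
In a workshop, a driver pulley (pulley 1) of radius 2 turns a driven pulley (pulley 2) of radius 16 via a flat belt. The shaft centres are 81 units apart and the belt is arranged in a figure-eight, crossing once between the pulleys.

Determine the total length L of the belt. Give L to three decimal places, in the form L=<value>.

L=222.565

crossed belt: β = asin((r1+r2)/C) = asin(18/81) = 12.8396°
wrap1 = wrap2 = π + 2β = 205.6792°
tangent length = C·cosβ = 78.9747
L = (r1+r2)·wrap + 2·C·cosβ = 18·3.5898 + 2·78.9747 = 222.5654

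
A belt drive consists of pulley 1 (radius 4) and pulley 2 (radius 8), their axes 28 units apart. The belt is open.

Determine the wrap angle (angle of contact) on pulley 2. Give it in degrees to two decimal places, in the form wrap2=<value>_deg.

wrap2=196.43_deg

open belt: β = asin((r2−r1)/C) = asin(4/28) = 8.2132°
wrap1 = π − 2β = 163.5736°
wrap2 = π + 2β = 196.4264°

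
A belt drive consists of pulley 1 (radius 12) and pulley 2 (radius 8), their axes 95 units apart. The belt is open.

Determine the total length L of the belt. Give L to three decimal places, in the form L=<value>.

open belt: β = asin((r2−r1)/C) = asin(-4/95) = -2.4132°
wrap1 = π − 2β = 184.8263°
wrap2 = π + 2β = 175.1737°
tangent length = C·cosβ = 94.9158
L = r1·wrap1 + r2·wrap2 + 2·C·cosβ = 12·3.2258 + 8·3.0574 + 2·94.9158 = 253.0003

L=253.000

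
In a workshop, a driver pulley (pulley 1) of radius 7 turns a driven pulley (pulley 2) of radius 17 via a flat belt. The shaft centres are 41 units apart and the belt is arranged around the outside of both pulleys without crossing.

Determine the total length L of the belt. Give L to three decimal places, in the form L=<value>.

open belt: β = asin((r2−r1)/C) = asin(10/41) = 14.1170°
wrap1 = π − 2β = 151.7660°
wrap2 = π + 2β = 208.2340°
tangent length = C·cosβ = 39.7618
L = r1·wrap1 + r2·wrap2 + 2·C·cosβ = 7·2.6488 + 17·3.6344 + 2·39.7618 = 159.8496

L=159.850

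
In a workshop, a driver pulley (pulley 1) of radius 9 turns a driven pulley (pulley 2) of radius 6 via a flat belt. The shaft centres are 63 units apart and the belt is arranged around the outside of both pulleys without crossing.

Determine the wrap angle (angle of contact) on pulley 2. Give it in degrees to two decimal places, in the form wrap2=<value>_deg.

open belt: β = asin((r2−r1)/C) = asin(-3/63) = -2.7294°
wrap1 = π − 2β = 185.4588°
wrap2 = π + 2β = 174.5412°

wrap2=174.54_deg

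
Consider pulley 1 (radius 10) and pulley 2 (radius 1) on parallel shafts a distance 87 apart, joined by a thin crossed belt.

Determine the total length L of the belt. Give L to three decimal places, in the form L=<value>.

L=209.950

crossed belt: β = asin((r1+r2)/C) = asin(11/87) = 7.2637°
wrap1 = wrap2 = π + 2β = 194.5275°
tangent length = C·cosβ = 86.3018
L = (r1+r2)·wrap + 2·C·cosβ = 11·3.3951 + 2·86.3018 = 209.9502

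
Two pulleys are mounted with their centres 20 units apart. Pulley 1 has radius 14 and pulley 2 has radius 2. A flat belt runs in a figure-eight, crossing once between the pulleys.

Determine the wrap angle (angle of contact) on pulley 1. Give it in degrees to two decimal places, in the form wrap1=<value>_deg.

wrap1=286.26_deg

crossed belt: β = asin((r1+r2)/C) = asin(16/20) = 53.1301°
wrap1 = wrap2 = π + 2β = 286.2602°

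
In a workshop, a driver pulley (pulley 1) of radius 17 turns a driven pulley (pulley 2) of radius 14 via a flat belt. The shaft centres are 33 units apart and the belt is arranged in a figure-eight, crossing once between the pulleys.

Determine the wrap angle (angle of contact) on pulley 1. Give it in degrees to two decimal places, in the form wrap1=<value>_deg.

wrap1=319.90_deg

crossed belt: β = asin((r1+r2)/C) = asin(31/33) = 69.9500°
wrap1 = wrap2 = π + 2β = 319.9000°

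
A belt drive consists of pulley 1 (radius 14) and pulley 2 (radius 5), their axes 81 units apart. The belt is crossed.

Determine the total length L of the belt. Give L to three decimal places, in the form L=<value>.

L=226.168

crossed belt: β = asin((r1+r2)/C) = asin(19/81) = 13.5662°
wrap1 = wrap2 = π + 2β = 207.1323°
tangent length = C·cosβ = 78.7401
L = (r1+r2)·wrap + 2·C·cosβ = 19·3.6151 + 2·78.7401 = 226.1678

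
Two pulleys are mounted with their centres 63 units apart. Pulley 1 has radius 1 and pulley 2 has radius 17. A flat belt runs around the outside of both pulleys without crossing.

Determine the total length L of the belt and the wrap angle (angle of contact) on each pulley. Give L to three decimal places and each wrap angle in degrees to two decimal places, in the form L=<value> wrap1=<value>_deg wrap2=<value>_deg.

L=186.634 wrap1=150.58_deg wrap2=209.42_deg

open belt: β = asin((r2−r1)/C) = asin(16/63) = 14.7125°
wrap1 = π − 2β = 150.5751°
wrap2 = π + 2β = 209.4249°
tangent length = C·cosβ = 60.9344
L = r1·wrap1 + r2·wrap2 + 2·C·cosβ = 1·2.6280 + 17·3.6552 + 2·60.9344 = 186.6344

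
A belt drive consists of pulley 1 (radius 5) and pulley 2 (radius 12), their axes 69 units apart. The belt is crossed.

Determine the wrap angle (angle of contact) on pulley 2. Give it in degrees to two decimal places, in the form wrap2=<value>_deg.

wrap2=208.53_deg

crossed belt: β = asin((r1+r2)/C) = asin(17/69) = 14.2632°
wrap1 = wrap2 = π + 2β = 208.5264°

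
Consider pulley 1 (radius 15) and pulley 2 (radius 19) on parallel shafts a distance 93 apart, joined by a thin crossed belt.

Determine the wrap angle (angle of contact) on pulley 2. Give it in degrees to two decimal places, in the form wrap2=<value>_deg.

crossed belt: β = asin((r1+r2)/C) = asin(34/93) = 21.4440°
wrap1 = wrap2 = π + 2β = 222.8880°

wrap2=222.89_deg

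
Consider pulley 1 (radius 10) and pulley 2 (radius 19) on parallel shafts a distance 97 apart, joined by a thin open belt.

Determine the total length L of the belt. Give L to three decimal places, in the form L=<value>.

L=285.942

open belt: β = asin((r2−r1)/C) = asin(9/97) = 5.3238°
wrap1 = π − 2β = 169.3525°
wrap2 = π + 2β = 190.6475°
tangent length = C·cosβ = 96.5816
L = r1·wrap1 + r2·wrap2 + 2·C·cosβ = 10·2.9558 + 19·3.3274 + 2·96.5816 = 285.9418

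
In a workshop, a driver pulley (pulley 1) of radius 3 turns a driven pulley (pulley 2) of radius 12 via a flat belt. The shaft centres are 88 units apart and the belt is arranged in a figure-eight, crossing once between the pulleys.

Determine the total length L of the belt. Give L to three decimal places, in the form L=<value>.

crossed belt: β = asin((r1+r2)/C) = asin(15/88) = 9.8142°
wrap1 = wrap2 = π + 2β = 199.6285°
tangent length = C·cosβ = 86.7122
L = (r1+r2)·wrap + 2·C·cosβ = 15·3.4842 + 2·86.7122 = 225.6870

L=225.687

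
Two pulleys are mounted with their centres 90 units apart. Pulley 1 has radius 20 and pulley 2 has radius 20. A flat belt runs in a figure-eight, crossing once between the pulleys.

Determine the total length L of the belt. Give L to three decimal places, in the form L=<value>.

crossed belt: β = asin((r1+r2)/C) = asin(40/90) = 26.3878°
wrap1 = wrap2 = π + 2β = 232.7756°
tangent length = C·cosβ = 80.6226
L = (r1+r2)·wrap + 2·C·cosβ = 40·4.0627 + 2·80.6226 = 323.7532

L=323.753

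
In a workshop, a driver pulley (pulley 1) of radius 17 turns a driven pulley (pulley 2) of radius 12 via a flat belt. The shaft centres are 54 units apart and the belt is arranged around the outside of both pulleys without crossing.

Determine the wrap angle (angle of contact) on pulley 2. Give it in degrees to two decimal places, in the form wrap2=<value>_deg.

wrap2=169.37_deg

open belt: β = asin((r2−r1)/C) = asin(-5/54) = -5.3128°
wrap1 = π − 2β = 190.6255°
wrap2 = π + 2β = 169.3745°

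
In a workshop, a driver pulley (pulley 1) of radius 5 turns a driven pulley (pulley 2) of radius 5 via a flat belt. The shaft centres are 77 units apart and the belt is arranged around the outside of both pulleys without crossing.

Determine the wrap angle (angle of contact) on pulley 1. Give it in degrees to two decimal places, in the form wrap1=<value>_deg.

wrap1=180.00_deg

open belt: β = asin((r2−r1)/C) = asin(0/77) = 0.0000°
wrap1 = π − 2β = 180.0000°
wrap2 = π + 2β = 180.0000°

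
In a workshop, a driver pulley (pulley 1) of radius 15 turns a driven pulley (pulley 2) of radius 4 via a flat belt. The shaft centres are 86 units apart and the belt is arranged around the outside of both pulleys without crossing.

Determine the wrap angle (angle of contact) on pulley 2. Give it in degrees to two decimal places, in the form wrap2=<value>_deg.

open belt: β = asin((r2−r1)/C) = asin(-11/86) = -7.3487°
wrap1 = π − 2β = 194.6973°
wrap2 = π + 2β = 165.3027°

wrap2=165.30_deg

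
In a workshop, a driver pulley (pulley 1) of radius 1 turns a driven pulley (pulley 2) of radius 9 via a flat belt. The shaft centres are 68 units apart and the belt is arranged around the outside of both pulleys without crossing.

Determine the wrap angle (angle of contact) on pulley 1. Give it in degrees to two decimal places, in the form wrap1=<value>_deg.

wrap1=166.49_deg

open belt: β = asin((r2−r1)/C) = asin(8/68) = 6.7563°
wrap1 = π − 2β = 166.4873°
wrap2 = π + 2β = 193.5127°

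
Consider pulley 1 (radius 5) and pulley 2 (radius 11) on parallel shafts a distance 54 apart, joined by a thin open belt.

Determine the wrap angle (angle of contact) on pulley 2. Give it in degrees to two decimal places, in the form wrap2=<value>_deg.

open belt: β = asin((r2−r1)/C) = asin(6/54) = 6.3794°
wrap1 = π − 2β = 167.2413°
wrap2 = π + 2β = 192.7587°

wrap2=192.76_deg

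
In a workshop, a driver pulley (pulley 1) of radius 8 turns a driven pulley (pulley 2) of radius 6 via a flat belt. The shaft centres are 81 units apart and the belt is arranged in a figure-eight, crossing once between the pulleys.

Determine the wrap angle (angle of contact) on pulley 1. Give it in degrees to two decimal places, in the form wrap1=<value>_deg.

wrap1=199.91_deg

crossed belt: β = asin((r1+r2)/C) = asin(14/81) = 9.9530°
wrap1 = wrap2 = π + 2β = 199.9059°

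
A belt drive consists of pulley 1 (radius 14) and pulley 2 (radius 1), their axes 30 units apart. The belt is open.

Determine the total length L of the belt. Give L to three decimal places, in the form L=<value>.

L=112.851

open belt: β = asin((r2−r1)/C) = asin(-13/30) = -25.6793°
wrap1 = π − 2β = 231.3586°
wrap2 = π + 2β = 128.6414°
tangent length = C·cosβ = 27.0370
L = r1·wrap1 + r2·wrap2 + 2·C·cosβ = 14·4.0380 + 1·2.2452 + 2·27.0370 = 112.8508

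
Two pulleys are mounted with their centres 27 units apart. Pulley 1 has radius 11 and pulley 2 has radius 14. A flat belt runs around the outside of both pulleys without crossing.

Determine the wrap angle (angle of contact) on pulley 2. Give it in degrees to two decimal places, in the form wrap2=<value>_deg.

wrap2=192.76_deg

open belt: β = asin((r2−r1)/C) = asin(3/27) = 6.3794°
wrap1 = π − 2β = 167.2413°
wrap2 = π + 2β = 192.7587°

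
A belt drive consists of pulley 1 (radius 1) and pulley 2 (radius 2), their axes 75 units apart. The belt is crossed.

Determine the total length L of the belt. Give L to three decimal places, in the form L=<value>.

L=159.545

crossed belt: β = asin((r1+r2)/C) = asin(3/75) = 2.2924°
wrap1 = wrap2 = π + 2β = 184.5849°
tangent length = C·cosβ = 74.9400
L = (r1+r2)·wrap + 2·C·cosβ = 3·3.2216 + 2·74.9400 = 159.5448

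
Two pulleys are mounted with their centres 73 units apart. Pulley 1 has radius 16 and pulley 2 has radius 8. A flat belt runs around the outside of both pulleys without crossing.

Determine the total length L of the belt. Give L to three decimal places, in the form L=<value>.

L=222.276

open belt: β = asin((r2−r1)/C) = asin(-8/73) = -6.2916°
wrap1 = π − 2β = 192.5833°
wrap2 = π + 2β = 167.4167°
tangent length = C·cosβ = 72.5603
L = r1·wrap1 + r2·wrap2 + 2·C·cosβ = 16·3.3612 + 8·2.9220 + 2·72.5603 = 222.2758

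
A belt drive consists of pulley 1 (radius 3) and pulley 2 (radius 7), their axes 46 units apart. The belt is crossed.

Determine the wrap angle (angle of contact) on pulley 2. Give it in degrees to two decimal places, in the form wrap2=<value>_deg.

crossed belt: β = asin((r1+r2)/C) = asin(10/46) = 12.5559°
wrap1 = wrap2 = π + 2β = 205.1117°

wrap2=205.11_deg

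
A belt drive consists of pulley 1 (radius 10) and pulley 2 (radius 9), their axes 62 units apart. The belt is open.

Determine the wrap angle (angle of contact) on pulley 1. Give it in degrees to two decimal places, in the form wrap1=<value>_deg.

open belt: β = asin((r2−r1)/C) = asin(-1/62) = -0.9242°
wrap1 = π − 2β = 181.8483°
wrap2 = π + 2β = 178.1517°

wrap1=181.85_deg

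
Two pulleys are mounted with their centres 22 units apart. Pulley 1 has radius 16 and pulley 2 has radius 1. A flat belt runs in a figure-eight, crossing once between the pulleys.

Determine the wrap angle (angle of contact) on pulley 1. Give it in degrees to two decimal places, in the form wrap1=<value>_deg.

crossed belt: β = asin((r1+r2)/C) = asin(17/22) = 50.5994°
wrap1 = wrap2 = π + 2β = 281.1989°

wrap1=281.20_deg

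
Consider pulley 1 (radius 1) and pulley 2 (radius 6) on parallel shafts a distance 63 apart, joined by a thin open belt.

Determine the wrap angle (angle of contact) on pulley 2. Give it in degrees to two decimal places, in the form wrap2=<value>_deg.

wrap2=189.10_deg

open belt: β = asin((r2−r1)/C) = asin(5/63) = 4.5521°
wrap1 = π − 2β = 170.8959°
wrap2 = π + 2β = 189.1041°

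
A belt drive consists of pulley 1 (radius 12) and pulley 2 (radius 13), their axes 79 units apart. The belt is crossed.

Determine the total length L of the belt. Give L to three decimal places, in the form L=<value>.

crossed belt: β = asin((r1+r2)/C) = asin(25/79) = 18.4487°
wrap1 = wrap2 = π + 2β = 216.8974°
tangent length = C·cosβ = 74.9400
L = (r1+r2)·wrap + 2·C·cosβ = 25·3.7856 + 2·74.9400 = 244.5193

L=244.519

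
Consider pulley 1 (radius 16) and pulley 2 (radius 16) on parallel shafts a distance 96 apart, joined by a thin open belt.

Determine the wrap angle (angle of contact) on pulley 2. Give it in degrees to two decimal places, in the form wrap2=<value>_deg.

open belt: β = asin((r2−r1)/C) = asin(0/96) = 0.0000°
wrap1 = π − 2β = 180.0000°
wrap2 = π + 2β = 180.0000°

wrap2=180.00_deg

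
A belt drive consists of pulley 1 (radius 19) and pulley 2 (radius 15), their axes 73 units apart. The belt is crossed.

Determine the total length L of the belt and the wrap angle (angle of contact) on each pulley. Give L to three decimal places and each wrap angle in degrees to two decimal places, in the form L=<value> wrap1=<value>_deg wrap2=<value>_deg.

L=268.957 wrap1=235.52_deg wrap2=235.52_deg

crossed belt: β = asin((r1+r2)/C) = asin(34/73) = 27.7590°
wrap1 = wrap2 = π + 2β = 235.5180°
tangent length = C·cosβ = 64.5988
L = (r1+r2)·wrap + 2·C·cosβ = 34·4.1106 + 2·64.5988 = 268.9567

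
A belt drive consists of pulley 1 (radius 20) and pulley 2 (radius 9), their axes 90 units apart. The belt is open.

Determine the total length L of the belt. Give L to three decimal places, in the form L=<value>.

open belt: β = asin((r2−r1)/C) = asin(-11/90) = -7.0204°
wrap1 = π − 2β = 194.0407°
wrap2 = π + 2β = 165.9593°
tangent length = C·cosβ = 89.3252
L = r1·wrap1 + r2·wrap2 + 2·C·cosβ = 20·3.3866 + 9·2.8965 + 2·89.3252 = 272.4523

L=272.452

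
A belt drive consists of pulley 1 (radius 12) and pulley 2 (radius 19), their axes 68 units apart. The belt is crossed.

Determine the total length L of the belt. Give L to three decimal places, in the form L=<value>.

L=247.783

crossed belt: β = asin((r1+r2)/C) = asin(31/68) = 27.1217°
wrap1 = wrap2 = π + 2β = 234.2434°
tangent length = C·cosβ = 60.5227
L = (r1+r2)·wrap + 2·C·cosβ = 31·4.0883 + 2·60.5227 = 247.7833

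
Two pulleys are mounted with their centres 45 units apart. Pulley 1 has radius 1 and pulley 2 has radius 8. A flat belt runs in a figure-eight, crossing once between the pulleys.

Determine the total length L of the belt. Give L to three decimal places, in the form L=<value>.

L=120.080

crossed belt: β = asin((r1+r2)/C) = asin(9/45) = 11.5370°
wrap1 = wrap2 = π + 2β = 203.0739°
tangent length = C·cosβ = 44.0908
L = (r1+r2)·wrap + 2·C·cosβ = 9·3.5443 + 2·44.0908 = 120.0804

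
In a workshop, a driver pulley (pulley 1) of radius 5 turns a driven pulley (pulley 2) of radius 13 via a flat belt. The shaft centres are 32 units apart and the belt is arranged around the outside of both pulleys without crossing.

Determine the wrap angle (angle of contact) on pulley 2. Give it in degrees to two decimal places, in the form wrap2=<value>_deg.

open belt: β = asin((r2−r1)/C) = asin(8/32) = 14.4775°
wrap1 = π − 2β = 151.0450°
wrap2 = π + 2β = 208.9550°

wrap2=208.96_deg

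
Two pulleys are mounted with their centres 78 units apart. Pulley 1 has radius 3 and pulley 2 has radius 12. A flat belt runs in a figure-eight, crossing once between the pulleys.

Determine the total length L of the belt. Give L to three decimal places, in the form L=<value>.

L=206.017

crossed belt: β = asin((r1+r2)/C) = asin(15/78) = 11.0875°
wrap1 = wrap2 = π + 2β = 202.1750°
tangent length = C·cosβ = 76.5441
L = (r1+r2)·wrap + 2·C·cosβ = 15·3.5286 + 2·76.5441 = 206.0175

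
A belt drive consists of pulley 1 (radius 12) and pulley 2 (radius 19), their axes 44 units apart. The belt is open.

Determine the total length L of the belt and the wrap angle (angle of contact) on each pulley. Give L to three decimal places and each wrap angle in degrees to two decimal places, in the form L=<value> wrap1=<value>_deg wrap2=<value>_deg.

open belt: β = asin((r2−r1)/C) = asin(7/44) = 9.1541°
wrap1 = π − 2β = 161.6917°
wrap2 = π + 2β = 198.3083°
tangent length = C·cosβ = 43.4396
L = r1·wrap1 + r2·wrap2 + 2·C·cosβ = 12·2.8221 + 19·3.4611 + 2·43.4396 = 186.5054

L=186.505 wrap1=161.69_deg wrap2=198.31_deg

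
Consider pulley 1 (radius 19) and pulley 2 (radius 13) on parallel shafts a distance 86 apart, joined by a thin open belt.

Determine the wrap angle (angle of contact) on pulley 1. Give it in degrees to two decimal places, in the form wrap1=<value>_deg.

wrap1=188.00_deg

open belt: β = asin((r2−r1)/C) = asin(-6/86) = -4.0006°
wrap1 = π − 2β = 188.0013°
wrap2 = π + 2β = 171.9987°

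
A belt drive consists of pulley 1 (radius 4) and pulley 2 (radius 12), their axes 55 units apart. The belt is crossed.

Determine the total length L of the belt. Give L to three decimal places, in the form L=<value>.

L=164.954

crossed belt: β = asin((r1+r2)/C) = asin(16/55) = 16.9124°
wrap1 = wrap2 = π + 2β = 213.8248°
tangent length = C·cosβ = 52.6213
L = (r1+r2)·wrap + 2·C·cosβ = 16·3.7319 + 2·52.6213 = 164.9537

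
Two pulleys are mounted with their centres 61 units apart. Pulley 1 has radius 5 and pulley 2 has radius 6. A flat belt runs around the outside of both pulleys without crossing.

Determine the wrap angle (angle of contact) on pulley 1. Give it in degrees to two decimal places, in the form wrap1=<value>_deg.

wrap1=178.12_deg

open belt: β = asin((r2−r1)/C) = asin(1/61) = 0.9393°
wrap1 = π − 2β = 178.1214°
wrap2 = π + 2β = 181.8786°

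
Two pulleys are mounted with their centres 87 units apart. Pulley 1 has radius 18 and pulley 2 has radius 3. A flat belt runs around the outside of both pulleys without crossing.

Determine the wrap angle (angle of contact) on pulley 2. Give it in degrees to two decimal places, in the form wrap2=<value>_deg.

wrap2=160.14_deg

open belt: β = asin((r2−r1)/C) = asin(-15/87) = -9.9282°
wrap1 = π − 2β = 199.8564°
wrap2 = π + 2β = 160.1436°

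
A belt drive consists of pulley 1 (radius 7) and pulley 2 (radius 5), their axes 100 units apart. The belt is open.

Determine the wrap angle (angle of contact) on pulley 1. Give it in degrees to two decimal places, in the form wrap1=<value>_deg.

wrap1=182.29_deg

open belt: β = asin((r2−r1)/C) = asin(-2/100) = -1.1460°
wrap1 = π − 2β = 182.2920°
wrap2 = π + 2β = 177.7080°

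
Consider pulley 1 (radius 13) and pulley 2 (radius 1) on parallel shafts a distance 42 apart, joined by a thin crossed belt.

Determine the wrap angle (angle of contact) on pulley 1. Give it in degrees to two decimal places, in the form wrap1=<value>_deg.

wrap1=218.94_deg

crossed belt: β = asin((r1+r2)/C) = asin(14/42) = 19.4712°
wrap1 = wrap2 = π + 2β = 218.9424°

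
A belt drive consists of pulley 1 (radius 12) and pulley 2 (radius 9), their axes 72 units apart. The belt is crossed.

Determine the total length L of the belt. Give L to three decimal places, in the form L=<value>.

crossed belt: β = asin((r1+r2)/C) = asin(21/72) = 16.9578°
wrap1 = wrap2 = π + 2β = 213.9155°
tangent length = C·cosβ = 68.8694
L = (r1+r2)·wrap + 2·C·cosβ = 21·3.7335 + 2·68.8694 = 216.1430

L=216.143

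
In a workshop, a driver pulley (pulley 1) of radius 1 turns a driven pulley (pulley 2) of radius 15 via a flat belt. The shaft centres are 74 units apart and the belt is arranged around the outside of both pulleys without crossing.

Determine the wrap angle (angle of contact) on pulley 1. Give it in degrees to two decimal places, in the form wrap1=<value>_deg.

open belt: β = asin((r2−r1)/C) = asin(14/74) = 10.9055°
wrap1 = π − 2β = 158.1891°
wrap2 = π + 2β = 201.8109°

wrap1=158.19_deg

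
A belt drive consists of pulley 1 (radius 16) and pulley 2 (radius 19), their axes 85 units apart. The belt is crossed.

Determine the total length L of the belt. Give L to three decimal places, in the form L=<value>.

crossed belt: β = asin((r1+r2)/C) = asin(35/85) = 24.3157°
wrap1 = wrap2 = π + 2β = 228.6315°
tangent length = C·cosβ = 77.4597
L = (r1+r2)·wrap + 2·C·cosβ = 35·3.9904 + 2·77.4597 = 294.5824

L=294.582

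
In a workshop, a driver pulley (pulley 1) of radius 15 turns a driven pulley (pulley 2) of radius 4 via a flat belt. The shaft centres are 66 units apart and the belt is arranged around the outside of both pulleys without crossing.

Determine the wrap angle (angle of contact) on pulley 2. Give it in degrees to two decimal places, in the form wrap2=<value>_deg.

open belt: β = asin((r2−r1)/C) = asin(-11/66) = -9.5941°
wrap1 = π − 2β = 199.1881°
wrap2 = π + 2β = 160.8119°

wrap2=160.81_deg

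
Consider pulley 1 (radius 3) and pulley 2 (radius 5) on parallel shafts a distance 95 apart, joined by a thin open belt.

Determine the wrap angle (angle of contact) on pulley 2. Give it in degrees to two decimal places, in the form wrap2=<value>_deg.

open belt: β = asin((r2−r1)/C) = asin(2/95) = 1.2063°
wrap1 = π − 2β = 177.5874°
wrap2 = π + 2β = 182.4126°

wrap2=182.41_deg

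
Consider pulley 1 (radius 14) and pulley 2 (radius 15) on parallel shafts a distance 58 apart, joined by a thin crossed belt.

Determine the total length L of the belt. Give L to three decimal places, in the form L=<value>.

crossed belt: β = asin((r1+r2)/C) = asin(29/58) = 30.0000°
wrap1 = wrap2 = π + 2β = 240.0000°
tangent length = C·cosβ = 50.2295
L = (r1+r2)·wrap + 2·C·cosβ = 29·4.1888 + 2·50.2295 = 221.9339

L=221.934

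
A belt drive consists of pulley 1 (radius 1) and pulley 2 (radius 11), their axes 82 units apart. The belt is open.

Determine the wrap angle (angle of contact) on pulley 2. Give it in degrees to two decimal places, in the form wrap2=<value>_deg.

open belt: β = asin((r2−r1)/C) = asin(10/82) = 7.0047°
wrap1 = π − 2β = 165.9905°
wrap2 = π + 2β = 194.0095°

wrap2=194.01_deg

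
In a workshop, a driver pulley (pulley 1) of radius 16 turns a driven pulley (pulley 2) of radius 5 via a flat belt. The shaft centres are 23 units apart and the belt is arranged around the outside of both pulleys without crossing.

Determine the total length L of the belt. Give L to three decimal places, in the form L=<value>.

L=117.342

open belt: β = asin((r2−r1)/C) = asin(-11/23) = -28.5719°
wrap1 = π − 2β = 237.1438°
wrap2 = π + 2β = 122.8562°
tangent length = C·cosβ = 20.1990
L = r1·wrap1 + r2·wrap2 + 2·C·cosβ = 16·4.1389 + 5·2.1442 + 2·20.1990 = 117.3423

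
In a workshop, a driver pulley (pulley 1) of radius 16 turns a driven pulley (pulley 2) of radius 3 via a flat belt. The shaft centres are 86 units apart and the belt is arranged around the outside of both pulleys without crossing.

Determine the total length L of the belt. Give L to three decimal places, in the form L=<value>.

L=233.659

open belt: β = asin((r2−r1)/C) = asin(-13/86) = -8.6943°
wrap1 = π − 2β = 197.3886°
wrap2 = π + 2β = 162.6114°
tangent length = C·cosβ = 85.0118
L = r1·wrap1 + r2·wrap2 + 2·C·cosβ = 16·3.4451 + 3·2.8381 + 2·85.0118 = 233.6591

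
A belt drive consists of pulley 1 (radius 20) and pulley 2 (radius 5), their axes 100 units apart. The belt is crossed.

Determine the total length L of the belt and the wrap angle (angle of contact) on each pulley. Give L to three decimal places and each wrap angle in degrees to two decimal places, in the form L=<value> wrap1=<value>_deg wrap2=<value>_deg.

crossed belt: β = asin((r1+r2)/C) = asin(25/100) = 14.4775°
wrap1 = wrap2 = π + 2β = 208.9550°
tangent length = C·cosβ = 96.8246
L = (r1+r2)·wrap + 2·C·cosβ = 25·3.6470 + 2·96.8246 = 284.8230

L=284.823 wrap1=208.96_deg wrap2=208.96_deg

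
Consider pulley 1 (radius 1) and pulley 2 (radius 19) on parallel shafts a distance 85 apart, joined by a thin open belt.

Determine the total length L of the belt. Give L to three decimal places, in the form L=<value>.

L=236.658

open belt: β = asin((r2−r1)/C) = asin(18/85) = 12.2258°
wrap1 = π − 2β = 155.5484°
wrap2 = π + 2β = 204.4516°
tangent length = C·cosβ = 83.0723
L = r1·wrap1 + r2·wrap2 + 2·C·cosβ = 1·2.7148 + 19·3.5684 + 2·83.0723 = 236.6581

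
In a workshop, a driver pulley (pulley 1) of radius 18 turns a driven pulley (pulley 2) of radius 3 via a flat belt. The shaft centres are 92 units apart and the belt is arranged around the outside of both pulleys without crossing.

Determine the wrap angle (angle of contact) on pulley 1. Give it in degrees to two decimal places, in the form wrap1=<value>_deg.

open belt: β = asin((r2−r1)/C) = asin(-15/92) = -9.3836°
wrap1 = π − 2β = 198.7672°
wrap2 = π + 2β = 161.2328°

wrap1=198.77_deg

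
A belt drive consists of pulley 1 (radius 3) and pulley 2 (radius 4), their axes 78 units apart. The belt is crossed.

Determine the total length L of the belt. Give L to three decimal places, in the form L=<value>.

crossed belt: β = asin((r1+r2)/C) = asin(7/78) = 5.1489°
wrap1 = wrap2 = π + 2β = 190.2977°
tangent length = C·cosβ = 77.6853
L = (r1+r2)·wrap + 2·C·cosβ = 7·3.3213 + 2·77.6853 = 178.6198

L=178.620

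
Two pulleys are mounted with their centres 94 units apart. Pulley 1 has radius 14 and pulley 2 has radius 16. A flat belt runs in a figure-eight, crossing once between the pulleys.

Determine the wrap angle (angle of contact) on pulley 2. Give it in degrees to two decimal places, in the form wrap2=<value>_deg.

crossed belt: β = asin((r1+r2)/C) = asin(30/94) = 18.6115°
wrap1 = wrap2 = π + 2β = 217.2229°

wrap2=217.22_deg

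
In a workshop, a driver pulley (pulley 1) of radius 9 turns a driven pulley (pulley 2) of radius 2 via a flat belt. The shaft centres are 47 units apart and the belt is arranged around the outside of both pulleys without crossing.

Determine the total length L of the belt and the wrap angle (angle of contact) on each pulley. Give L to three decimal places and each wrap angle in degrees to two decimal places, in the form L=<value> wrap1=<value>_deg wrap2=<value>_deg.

L=129.602 wrap1=197.13_deg wrap2=162.87_deg

open belt: β = asin((r2−r1)/C) = asin(-7/47) = -8.5653°
wrap1 = π − 2β = 197.1306°
wrap2 = π + 2β = 162.8694°
tangent length = C·cosβ = 46.4758
L = r1·wrap1 + r2·wrap2 + 2·C·cosβ = 9·3.4406 + 2·2.8426 + 2·46.4758 = 129.6020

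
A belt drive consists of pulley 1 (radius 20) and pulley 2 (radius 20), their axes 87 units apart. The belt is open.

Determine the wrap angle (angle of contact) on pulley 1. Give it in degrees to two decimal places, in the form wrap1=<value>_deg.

open belt: β = asin((r2−r1)/C) = asin(0/87) = 0.0000°
wrap1 = π − 2β = 180.0000°
wrap2 = π + 2β = 180.0000°

wrap1=180.00_deg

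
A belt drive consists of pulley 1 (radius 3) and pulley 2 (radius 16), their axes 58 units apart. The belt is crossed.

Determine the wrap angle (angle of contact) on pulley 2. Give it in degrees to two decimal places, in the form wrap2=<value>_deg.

crossed belt: β = asin((r1+r2)/C) = asin(19/58) = 19.1223°
wrap1 = wrap2 = π + 2β = 218.2447°

wrap2=218.24_deg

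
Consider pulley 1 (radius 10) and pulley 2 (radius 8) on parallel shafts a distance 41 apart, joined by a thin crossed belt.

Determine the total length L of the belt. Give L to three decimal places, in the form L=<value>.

L=146.586

crossed belt: β = asin((r1+r2)/C) = asin(18/41) = 26.0416°
wrap1 = wrap2 = π + 2β = 232.0833°
tangent length = C·cosβ = 36.8375
L = (r1+r2)·wrap + 2·C·cosβ = 18·4.0506 + 2·36.8375 = 146.5861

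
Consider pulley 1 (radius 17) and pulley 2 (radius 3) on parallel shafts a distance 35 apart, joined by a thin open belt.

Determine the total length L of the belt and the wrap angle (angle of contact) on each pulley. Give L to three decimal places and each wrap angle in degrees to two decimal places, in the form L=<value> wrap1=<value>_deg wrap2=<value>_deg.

L=138.510 wrap1=227.16_deg wrap2=132.84_deg

open belt: β = asin((r2−r1)/C) = asin(-14/35) = -23.5782°
wrap1 = π − 2β = 227.1564°
wrap2 = π + 2β = 132.8436°
tangent length = C·cosβ = 32.0780
L = r1·wrap1 + r2·wrap2 + 2·C·cosβ = 17·3.9646 + 3·2.3186 + 2·32.0780 = 138.5104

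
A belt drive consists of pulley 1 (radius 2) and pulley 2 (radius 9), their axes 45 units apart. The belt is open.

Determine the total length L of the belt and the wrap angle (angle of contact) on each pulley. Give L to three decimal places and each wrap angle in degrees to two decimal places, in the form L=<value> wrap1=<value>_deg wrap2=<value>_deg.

L=125.649 wrap1=162.10_deg wrap2=197.90_deg

open belt: β = asin((r2−r1)/C) = asin(7/45) = 8.9490°
wrap1 = π − 2β = 162.1020°
wrap2 = π + 2β = 197.8980°
tangent length = C·cosβ = 44.4522
L = r1·wrap1 + r2·wrap2 + 2·C·cosβ = 2·2.8292 + 9·3.4540 + 2·44.4522 = 125.6486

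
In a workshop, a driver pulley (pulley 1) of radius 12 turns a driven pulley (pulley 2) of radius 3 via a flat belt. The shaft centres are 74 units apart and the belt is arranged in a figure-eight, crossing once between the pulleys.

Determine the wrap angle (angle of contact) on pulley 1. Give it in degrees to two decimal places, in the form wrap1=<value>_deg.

crossed belt: β = asin((r1+r2)/C) = asin(15/74) = 11.6951°
wrap1 = wrap2 = π + 2β = 203.3901°

wrap1=203.39_deg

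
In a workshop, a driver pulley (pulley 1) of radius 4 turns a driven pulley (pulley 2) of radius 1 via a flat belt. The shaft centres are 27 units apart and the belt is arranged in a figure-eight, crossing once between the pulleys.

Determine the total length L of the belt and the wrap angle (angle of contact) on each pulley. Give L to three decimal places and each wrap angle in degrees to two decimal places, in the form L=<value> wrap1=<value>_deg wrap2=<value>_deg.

L=70.637 wrap1=201.34_deg wrap2=201.34_deg

crossed belt: β = asin((r1+r2)/C) = asin(5/27) = 10.6719°
wrap1 = wrap2 = π + 2β = 201.3439°
tangent length = C·cosβ = 26.5330
L = (r1+r2)·wrap + 2·C·cosβ = 5·3.5141 + 2·26.5330 = 70.6366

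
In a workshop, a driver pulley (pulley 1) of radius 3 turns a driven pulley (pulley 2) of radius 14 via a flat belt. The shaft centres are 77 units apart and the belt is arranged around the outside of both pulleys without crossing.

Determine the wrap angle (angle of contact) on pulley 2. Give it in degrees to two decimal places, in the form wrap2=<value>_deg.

open belt: β = asin((r2−r1)/C) = asin(11/77) = 8.2132°
wrap1 = π − 2β = 163.5736°
wrap2 = π + 2β = 196.4264°

wrap2=196.43_deg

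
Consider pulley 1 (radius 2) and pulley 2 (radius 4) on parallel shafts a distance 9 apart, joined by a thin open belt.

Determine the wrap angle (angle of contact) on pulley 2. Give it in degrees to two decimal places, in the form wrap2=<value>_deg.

wrap2=205.68_deg

open belt: β = asin((r2−r1)/C) = asin(2/9) = 12.8396°
wrap1 = π − 2β = 154.3208°
wrap2 = π + 2β = 205.6792°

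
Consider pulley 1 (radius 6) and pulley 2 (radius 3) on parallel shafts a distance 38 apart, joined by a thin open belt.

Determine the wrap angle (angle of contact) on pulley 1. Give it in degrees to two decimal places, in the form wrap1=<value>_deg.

wrap1=189.06_deg

open belt: β = asin((r2−r1)/C) = asin(-3/38) = -4.5281°
wrap1 = π − 2β = 189.0561°
wrap2 = π + 2β = 170.9439°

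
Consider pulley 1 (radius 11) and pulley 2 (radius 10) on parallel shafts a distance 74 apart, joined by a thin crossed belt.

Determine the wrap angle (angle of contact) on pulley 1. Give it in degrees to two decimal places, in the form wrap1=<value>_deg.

wrap1=212.97_deg

crossed belt: β = asin((r1+r2)/C) = asin(21/74) = 16.4862°
wrap1 = wrap2 = π + 2β = 212.9723°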